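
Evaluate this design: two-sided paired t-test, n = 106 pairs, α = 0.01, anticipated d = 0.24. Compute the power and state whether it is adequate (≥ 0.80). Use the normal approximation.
Power ≈ 0.46; the study is underpowered (power < 0.80)

Power calculation (paired t-test, normal approximation):
z_β = d · √n - z_{α/2}
z_β = 0.24 · √106 - 2.576
z_β = 0.24 · 10.296 - 2.576
z_β = -0.105

Power = Φ(z_β) = Φ(-0.105) ≈ 0.458

Effect size d = 0.24 is small by Cohen's convention (0.2/0.5/0.8).

Threshold: power ≥ 0.80 is conventionally adequate.
Power ≈ 0.46 → the study is underpowered (power < 0.80).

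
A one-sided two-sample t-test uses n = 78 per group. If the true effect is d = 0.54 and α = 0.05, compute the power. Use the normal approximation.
Power ≈ 0.96

Power calculation (two-sample t-test, normal approximation):
z_β = d · √(n/2) - z_α
z_β = 0.54 · √(78/2) - 1.645
z_β = 0.54 · 6.245 - 1.645
z_β = 1.727

Power = Φ(z_β) = Φ(1.727) ≈ 0.958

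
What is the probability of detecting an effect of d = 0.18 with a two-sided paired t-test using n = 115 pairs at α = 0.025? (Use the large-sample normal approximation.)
Power ≈ 0.38

Power calculation (paired t-test, normal approximation):
z_β = d · √n - z_{α/2}
z_β = 0.18 · √115 - 2.241
z_β = 0.18 · 10.724 - 2.241
z_β = -0.311

Power = Φ(z_β) = Φ(-0.311) ≈ 0.378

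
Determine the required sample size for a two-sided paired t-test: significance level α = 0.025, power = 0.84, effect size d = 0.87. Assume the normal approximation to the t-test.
n = 14 pairs

Sample size formula (paired t-test, normal approximation):
n = ((z_{α/2} + z_β) / d)²

z_{α/2} = 2.241 (for α = 0.025, two-sided)
z_β = 0.994 (for power = 0.84)
d = 0.87

n = ((2.241 + 0.994) / 0.87)²
n = (3.718)²
n ≈ 13.82
Round up to the next whole number: n = 14 pairs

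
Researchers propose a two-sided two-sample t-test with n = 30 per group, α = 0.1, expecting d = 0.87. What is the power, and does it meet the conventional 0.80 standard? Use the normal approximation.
Power ≈ 0.96; the study is adequately powered (power ≥ 0.80)

Power calculation (two-sample t-test, normal approximation):
z_β = d · √(n/2) - z_{α/2}
z_β = 0.87 · √(30/2) - 1.645
z_β = 0.87 · 3.873 - 1.645
z_β = 1.725

Power = Φ(z_β) = Φ(1.725) ≈ 0.958

Effect size d = 0.87 is large by Cohen's convention (0.2/0.5/0.8).

Threshold: power ≥ 0.80 is conventionally adequate.
Power ≈ 0.96 → the study is adequately powered (power ≥ 0.80).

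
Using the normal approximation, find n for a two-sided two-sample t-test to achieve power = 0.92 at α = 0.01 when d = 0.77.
n = 54 per group

Sample size formula (two-sample t-test, normal approximation):
n = 2 · ((z_{α/2} + z_β) / d)²

z_{α/2} = 2.576 (for α = 0.01, two-sided)
z_β = 1.405 (for power = 0.92)
d = 0.77

n = 2 · ((2.576 + 1.405) / 0.77)²
n = 2 · (5.170)²
n ≈ 53.46
Round up to the next whole number: n = 54 per group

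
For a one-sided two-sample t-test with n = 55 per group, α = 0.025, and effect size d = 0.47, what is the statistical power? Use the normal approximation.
Power ≈ 0.69

Power calculation (two-sample t-test, normal approximation):
z_β = d · √(n/2) - z_α
z_β = 0.47 · √(55/2) - 1.960
z_β = 0.47 · 5.244 - 1.960
z_β = 0.505

Power = Φ(z_β) = Φ(0.505) ≈ 0.693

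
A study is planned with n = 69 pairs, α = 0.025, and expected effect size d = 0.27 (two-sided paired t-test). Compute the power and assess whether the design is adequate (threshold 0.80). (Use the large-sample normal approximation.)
Power ≈ 0.50; the study is underpowered (power < 0.80)

Power calculation (paired t-test, normal approximation):
z_β = d · √n - z_{α/2}
z_β = 0.27 · √69 - 2.241
z_β = 0.27 · 8.307 - 2.241
z_β = 0.001

Power = Φ(z_β) = Φ(0.001) ≈ 0.501

Effect size d = 0.27 is small by Cohen's convention (0.2/0.5/0.8).

Threshold: power ≥ 0.80 is conventionally adequate.
Power ≈ 0.50 → the study is underpowered (power < 0.80).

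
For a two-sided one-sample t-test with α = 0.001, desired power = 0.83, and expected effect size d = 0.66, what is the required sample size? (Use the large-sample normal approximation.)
n = 42

Sample size formula (one-sample t-test, normal approximation):
n = ((z_{α/2} + z_β) / d)²

z_{α/2} = 3.291 (for α = 0.001, two-sided)
z_β = 0.954 (for power = 0.83)
d = 0.66

n = ((3.291 + 0.954) / 0.66)²
n = (6.432)²
n ≈ 41.37
Round up to the next whole number: n = 42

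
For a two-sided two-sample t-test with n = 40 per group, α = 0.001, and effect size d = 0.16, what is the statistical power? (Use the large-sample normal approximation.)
Power ≈ 0.01

Power calculation (two-sample t-test, normal approximation):
z_β = d · √(n/2) - z_{α/2}
z_β = 0.16 · √(40/2) - 3.291
z_β = 0.16 · 4.472 - 3.291
z_β = -2.575

Power = Φ(z_β) = Φ(-2.575) ≈ 0.005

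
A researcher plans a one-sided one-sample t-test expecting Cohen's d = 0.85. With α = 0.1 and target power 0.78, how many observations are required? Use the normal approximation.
n = 6

Sample size formula (one-sample t-test, normal approximation):
n = ((z_α + z_β) / d)²

z_α = 1.282 (for α = 0.1, one-sided)
z_β = 0.772 (for power = 0.78)
d = 0.85

n = ((1.282 + 0.772) / 0.85)²
n = (2.416)²
n ≈ 5.84
Round up to the next whole number: n = 6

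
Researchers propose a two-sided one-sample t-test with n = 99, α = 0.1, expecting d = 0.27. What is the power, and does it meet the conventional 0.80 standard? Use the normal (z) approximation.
Power ≈ 0.85; the study is adequately powered (power ≥ 0.80)

Power calculation (one-sample t-test, normal approximation):
z_β = d · √n - z_{α/2}
z_β = 0.27 · √99 - 1.645
z_β = 0.27 · 9.950 - 1.645
z_β = 1.042

Power = Φ(z_β) = Φ(1.042) ≈ 0.851

Effect size d = 0.27 is small by Cohen's convention (0.2/0.5/0.8).

Threshold: power ≥ 0.80 is conventionally adequate.
Power ≈ 0.85 → the study is adequately powered (power ≥ 0.80).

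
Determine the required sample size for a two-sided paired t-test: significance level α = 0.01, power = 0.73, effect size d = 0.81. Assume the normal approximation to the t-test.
n = 16 pairs

Sample size formula (paired t-test, normal approximation):
n = ((z_{α/2} + z_β) / d)²

z_{α/2} = 2.576 (for α = 0.01, two-sided)
z_β = 0.613 (for power = 0.73)
d = 0.81

n = ((2.576 + 0.613) / 0.81)²
n = (3.937)²
n ≈ 15.50
Round up to the next whole number: n = 16 pairs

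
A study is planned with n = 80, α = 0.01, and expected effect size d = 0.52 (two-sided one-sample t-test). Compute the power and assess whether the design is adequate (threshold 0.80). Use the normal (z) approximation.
Power ≈ 0.98; the study is adequately powered (power ≥ 0.80)

Power calculation (one-sample t-test, normal approximation):
z_β = d · √n - z_{α/2}
z_β = 0.52 · √80 - 2.576
z_β = 0.52 · 8.944 - 2.576
z_β = 2.075

Power = Φ(z_β) = Φ(2.075) ≈ 0.981

Effect size d = 0.52 is medium by Cohen's convention (0.2/0.5/0.8).

Threshold: power ≥ 0.80 is conventionally adequate.
Power ≈ 0.98 → the study is adequately powered (power ≥ 0.80).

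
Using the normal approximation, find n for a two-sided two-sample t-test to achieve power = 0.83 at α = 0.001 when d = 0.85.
n = 50 per group

Sample size formula (two-sample t-test, normal approximation):
n = 2 · ((z_{α/2} + z_β) / d)²

z_{α/2} = 3.291 (for α = 0.001, two-sided)
z_β = 0.954 (for power = 0.83)
d = 0.85

n = 2 · ((3.291 + 0.954) / 0.85)²
n = 2 · (4.994)²
n ≈ 49.88
Round up to the next whole number: n = 50 per group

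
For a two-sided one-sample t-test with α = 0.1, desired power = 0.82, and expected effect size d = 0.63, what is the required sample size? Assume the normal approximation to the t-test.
n = 17

Sample size formula (one-sample t-test, normal approximation):
n = ((z_{α/2} + z_β) / d)²

z_{α/2} = 1.645 (for α = 0.1, two-sided)
z_β = 0.915 (for power = 0.82)
d = 0.63

n = ((1.645 + 0.915) / 0.63)²
n = (4.063)²
n ≈ 16.51
Round up to the next whole number: n = 17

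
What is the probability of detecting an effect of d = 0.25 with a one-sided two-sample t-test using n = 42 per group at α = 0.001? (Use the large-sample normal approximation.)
Power ≈ 0.03

Power calculation (two-sample t-test, normal approximation):
z_β = d · √(n/2) - z_α
z_β = 0.25 · √(42/2) - 3.090
z_β = 0.25 · 4.583 - 3.090
z_β = -1.945

Power = Φ(z_β) = Φ(-1.945) ≈ 0.026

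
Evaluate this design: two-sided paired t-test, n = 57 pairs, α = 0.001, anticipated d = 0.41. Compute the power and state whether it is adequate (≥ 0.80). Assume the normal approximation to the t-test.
Power ≈ 0.42; the study is underpowered (power < 0.80)

Power calculation (paired t-test, normal approximation):
z_β = d · √n - z_{α/2}
z_β = 0.41 · √57 - 3.291
z_β = 0.41 · 7.550 - 3.291
z_β = -0.195

Power = Φ(z_β) = Φ(-0.195) ≈ 0.423

Effect size d = 0.41 is small by Cohen's convention (0.2/0.5/0.8).

Threshold: power ≥ 0.80 is conventionally adequate.
Power ≈ 0.42 → the study is underpowered (power < 0.80).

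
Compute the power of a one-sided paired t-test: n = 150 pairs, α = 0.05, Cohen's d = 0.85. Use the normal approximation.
Power ≈ 1.00

Power calculation (paired t-test, normal approximation):
z_β = d · √n - z_α
z_β = 0.85 · √150 - 1.645
z_β = 0.85 · 12.247 - 1.645
z_β = 8.765

Power = Φ(z_β) = Φ(8.765) ≈ 1.000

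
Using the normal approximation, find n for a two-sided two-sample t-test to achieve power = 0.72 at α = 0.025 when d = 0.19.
n = 442 per group

Sample size formula (two-sample t-test, normal approximation):
n = 2 · ((z_{α/2} + z_β) / d)²

z_{α/2} = 2.241 (for α = 0.025, two-sided)
z_β = 0.583 (for power = 0.72)
d = 0.19

n = 2 · ((2.241 + 0.583) / 0.19)²
n = 2 · (14.863)²
n ≈ 441.82
Round up to the next whole number: n = 442 per group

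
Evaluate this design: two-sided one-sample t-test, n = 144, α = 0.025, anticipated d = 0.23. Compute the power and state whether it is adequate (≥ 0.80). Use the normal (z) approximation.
Power ≈ 0.70; the study is underpowered (power < 0.80)

Power calculation (one-sample t-test, normal approximation):
z_β = d · √n - z_{α/2}
z_β = 0.23 · √144 - 2.241
z_β = 0.23 · 12.000 - 2.241
z_β = 0.519

Power = Φ(z_β) = Φ(0.519) ≈ 0.698

Effect size d = 0.23 is small by Cohen's convention (0.2/0.5/0.8).

Threshold: power ≥ 0.80 is conventionally adequate.
Power ≈ 0.70 → the study is underpowered (power < 0.80).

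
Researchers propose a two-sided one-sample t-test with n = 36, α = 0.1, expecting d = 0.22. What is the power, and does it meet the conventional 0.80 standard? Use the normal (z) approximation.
Power ≈ 0.37; the study is underpowered (power < 0.80)

Power calculation (one-sample t-test, normal approximation):
z_β = d · √n - z_{α/2}
z_β = 0.22 · √36 - 1.645
z_β = 0.22 · 6.000 - 1.645
z_β = -0.325

Power = Φ(z_β) = Φ(-0.325) ≈ 0.373

Effect size d = 0.22 is small by Cohen's convention (0.2/0.5/0.8).

Threshold: power ≥ 0.80 is conventionally adequate.
Power ≈ 0.37 → the study is underpowered (power < 0.80).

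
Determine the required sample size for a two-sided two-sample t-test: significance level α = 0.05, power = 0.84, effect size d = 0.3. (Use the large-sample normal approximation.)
n = 194 per group

Sample size formula (two-sample t-test, normal approximation):
n = 2 · ((z_{α/2} + z_β) / d)²

z_{α/2} = 1.960 (for α = 0.05, two-sided)
z_β = 0.994 (for power = 0.84)
d = 0.3

n = 2 · ((1.960 + 0.994) / 0.3)²
n = 2 · (9.847)²
n ≈ 193.93
Round up to the next whole number: n = 194 per group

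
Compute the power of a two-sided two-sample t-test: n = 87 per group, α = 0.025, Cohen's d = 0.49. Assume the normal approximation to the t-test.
Power ≈ 0.84

Power calculation (two-sample t-test, normal approximation):
z_β = d · √(n/2) - z_{α/2}
z_β = 0.49 · √(87/2) - 2.241
z_β = 0.49 · 6.595 - 2.241
z_β = 0.990

Power = Φ(z_β) = Φ(0.990) ≈ 0.839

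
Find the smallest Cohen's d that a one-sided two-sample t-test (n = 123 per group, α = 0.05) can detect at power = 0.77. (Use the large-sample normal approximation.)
d ≈ 0.30

Minimum detectable effect (two-sample t-test, normal approximation):
d = (z_α + z_β) / √(n/2)
d = (1.645 + 0.739) / √(123/2)
d = 2.384 / 7.842
d ≈ 0.30

By Cohen's convention (0.2 small / 0.5 medium / 0.8 large): small effect.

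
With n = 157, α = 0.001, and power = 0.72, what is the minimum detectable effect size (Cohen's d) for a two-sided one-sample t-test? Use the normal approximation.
d ≈ 0.31

Minimum detectable effect (one-sample t-test, normal approximation):
d = (z_{α/2} + z_β) / √n
d = (3.291 + 0.583) / √157
d = 3.873 / 12.530
d ≈ 0.31

By Cohen's convention (0.2 small / 0.5 medium / 0.8 large): small effect.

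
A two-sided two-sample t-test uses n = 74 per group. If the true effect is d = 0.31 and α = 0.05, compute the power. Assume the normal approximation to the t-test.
Power ≈ 0.47

Power calculation (two-sample t-test, normal approximation):
z_β = d · √(n/2) - z_{α/2}
z_β = 0.31 · √(74/2) - 1.960
z_β = 0.31 · 6.083 - 1.960
z_β = -0.074

Power = Φ(z_β) = Φ(-0.074) ≈ 0.470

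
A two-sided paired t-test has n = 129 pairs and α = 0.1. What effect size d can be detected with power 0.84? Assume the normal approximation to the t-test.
d ≈ 0.23

Minimum detectable effect (paired t-test, normal approximation):
d = (z_{α/2} + z_β) / √n
d = (1.645 + 0.994) / √129
d = 2.639 / 11.358
d ≈ 0.23

By Cohen's convention (0.2 small / 0.5 medium / 0.8 large): small effect.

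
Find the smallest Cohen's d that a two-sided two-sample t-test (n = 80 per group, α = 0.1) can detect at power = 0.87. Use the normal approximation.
d ≈ 0.44

Minimum detectable effect (two-sample t-test, normal approximation):
d = (z_{α/2} + z_β) / √(n/2)
d = (1.645 + 1.126) / √(80/2)
d = 2.771 / 6.325
d ≈ 0.44

By Cohen's convention (0.2 small / 0.5 medium / 0.8 large): small effect.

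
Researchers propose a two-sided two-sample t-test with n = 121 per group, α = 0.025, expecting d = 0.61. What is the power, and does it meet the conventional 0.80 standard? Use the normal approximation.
Power ≈ 0.99; the study is adequately powered (power ≥ 0.80)

Power calculation (two-sample t-test, normal approximation):
z_β = d · √(n/2) - z_{α/2}
z_β = 0.61 · √(121/2) - 2.241
z_β = 0.61 · 7.778 - 2.241
z_β = 2.503

Power = Φ(z_β) = Φ(2.503) ≈ 0.994

Effect size d = 0.61 is medium by Cohen's convention (0.2/0.5/0.8).

Threshold: power ≥ 0.80 is conventionally adequate.
Power ≈ 0.99 → the study is adequately powered (power ≥ 0.80).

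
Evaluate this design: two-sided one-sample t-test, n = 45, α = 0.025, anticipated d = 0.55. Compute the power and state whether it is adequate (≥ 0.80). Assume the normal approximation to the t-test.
Power ≈ 0.93; the study is adequately powered (power ≥ 0.80)

Power calculation (one-sample t-test, normal approximation):
z_β = d · √n - z_{α/2}
z_β = 0.55 · √45 - 2.241
z_β = 0.55 · 6.708 - 2.241
z_β = 1.448

Power = Φ(z_β) = Φ(1.448) ≈ 0.926

Effect size d = 0.55 is medium by Cohen's convention (0.2/0.5/0.8).

Threshold: power ≥ 0.80 is conventionally adequate.
Power ≈ 0.93 → the study is adequately powered (power ≥ 0.80).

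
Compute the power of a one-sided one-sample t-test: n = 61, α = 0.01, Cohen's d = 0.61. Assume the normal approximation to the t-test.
Power ≈ 0.99

Power calculation (one-sample t-test, normal approximation):
z_β = d · √n - z_α
z_β = 0.61 · √61 - 2.326
z_β = 0.61 · 7.810 - 2.326
z_β = 2.438

Power = Φ(z_β) = Φ(2.438) ≈ 0.993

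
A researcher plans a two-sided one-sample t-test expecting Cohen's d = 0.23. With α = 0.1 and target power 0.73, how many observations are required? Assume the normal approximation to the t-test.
n = 97

Sample size formula (one-sample t-test, normal approximation):
n = ((z_{α/2} + z_β) / d)²

z_{α/2} = 1.645 (for α = 0.1, two-sided)
z_β = 0.613 (for power = 0.73)
d = 0.23

n = ((1.645 + 0.613) / 0.23)²
n = (9.817)²
n ≈ 96.37
Round up to the next whole number: n = 97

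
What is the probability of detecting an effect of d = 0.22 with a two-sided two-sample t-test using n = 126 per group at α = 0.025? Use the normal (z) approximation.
Power ≈ 0.31

Power calculation (two-sample t-test, normal approximation):
z_β = d · √(n/2) - z_{α/2}
z_β = 0.22 · √(126/2) - 2.241
z_β = 0.22 · 7.937 - 2.241
z_β = -0.495

Power = Φ(z_β) = Φ(-0.495) ≈ 0.310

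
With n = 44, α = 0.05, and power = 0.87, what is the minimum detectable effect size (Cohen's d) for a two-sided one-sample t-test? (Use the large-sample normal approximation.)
d ≈ 0.47

Minimum detectable effect (one-sample t-test, normal approximation):
d = (z_{α/2} + z_β) / √n
d = (1.960 + 1.126) / √44
d = 3.086 / 6.633
d ≈ 0.47

By Cohen's convention (0.2 small / 0.5 medium / 0.8 large): small effect.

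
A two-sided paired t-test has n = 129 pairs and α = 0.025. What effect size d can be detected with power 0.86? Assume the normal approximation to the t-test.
d ≈ 0.29

Minimum detectable effect (paired t-test, normal approximation):
d = (z_{α/2} + z_β) / √n
d = (2.241 + 1.080) / √129
d = 3.322 / 11.358
d ≈ 0.29

By Cohen's convention (0.2 small / 0.5 medium / 0.8 large): small effect.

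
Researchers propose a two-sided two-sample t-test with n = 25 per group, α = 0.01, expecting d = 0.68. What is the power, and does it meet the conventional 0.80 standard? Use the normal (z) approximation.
Power ≈ 0.43; the study is underpowered (power < 0.80)

Power calculation (two-sample t-test, normal approximation):
z_β = d · √(n/2) - z_{α/2}
z_β = 0.68 · √(25/2) - 2.576
z_β = 0.68 · 3.536 - 2.576
z_β = -0.172

Power = Φ(z_β) = Φ(-0.172) ≈ 0.432

Effect size d = 0.68 is medium by Cohen's convention (0.2/0.5/0.8).

Threshold: power ≥ 0.80 is conventionally adequate.
Power ≈ 0.43 → the study is underpowered (power < 0.80).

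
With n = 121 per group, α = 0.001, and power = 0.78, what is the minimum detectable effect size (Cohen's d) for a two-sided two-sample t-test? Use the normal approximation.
d ≈ 0.52

Minimum detectable effect (two-sample t-test, normal approximation):
d = (z_{α/2} + z_β) / √(n/2)
d = (3.291 + 0.772) / √(121/2)
d = 4.063 / 7.778
d ≈ 0.52

By Cohen's convention (0.2 small / 0.5 medium / 0.8 large): medium effect.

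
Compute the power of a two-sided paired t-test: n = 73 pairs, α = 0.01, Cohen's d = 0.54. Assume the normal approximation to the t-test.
Power ≈ 0.98

Power calculation (paired t-test, normal approximation):
z_β = d · √n - z_{α/2}
z_β = 0.54 · √73 - 2.576
z_β = 0.54 · 8.544 - 2.576
z_β = 2.038

Power = Φ(z_β) = Φ(2.038) ≈ 0.979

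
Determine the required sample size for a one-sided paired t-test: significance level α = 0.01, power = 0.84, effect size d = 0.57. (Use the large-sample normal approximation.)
n = 34 pairs

Sample size formula (paired t-test, normal approximation):
n = ((z_α + z_β) / d)²

z_α = 2.326 (for α = 0.01, one-sided)
z_β = 0.994 (for power = 0.84)
d = 0.57

n = ((2.326 + 0.994) / 0.57)²
n = (5.825)²
n ≈ 33.93
Round up to the next whole number: n = 34 pairs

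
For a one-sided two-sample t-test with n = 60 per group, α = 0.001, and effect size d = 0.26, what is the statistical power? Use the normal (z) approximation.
Power ≈ 0.05

Power calculation (two-sample t-test, normal approximation):
z_β = d · √(n/2) - z_α
z_β = 0.26 · √(60/2) - 3.090
z_β = 0.26 · 5.477 - 3.090
z_β = -1.666

Power = Φ(z_β) = Φ(-1.666) ≈ 0.048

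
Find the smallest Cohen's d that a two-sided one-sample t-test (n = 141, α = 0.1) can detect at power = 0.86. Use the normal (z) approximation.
d ≈ 0.23

Minimum detectable effect (one-sample t-test, normal approximation):
d = (z_{α/2} + z_β) / √n
d = (1.645 + 1.080) / √141
d = 2.725 / 11.874
d ≈ 0.23

By Cohen's convention (0.2 small / 0.5 medium / 0.8 large): small effect.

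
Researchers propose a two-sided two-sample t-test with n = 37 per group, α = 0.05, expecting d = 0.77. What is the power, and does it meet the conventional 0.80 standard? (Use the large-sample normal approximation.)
Power ≈ 0.91; the study is adequately powered (power ≥ 0.80)

Power calculation (two-sample t-test, normal approximation):
z_β = d · √(n/2) - z_{α/2}
z_β = 0.77 · √(37/2) - 1.960
z_β = 0.77 · 4.301 - 1.960
z_β = 1.352

Power = Φ(z_β) = Φ(1.352) ≈ 0.912

Effect size d = 0.77 is medium by Cohen's convention (0.2/0.5/0.8).

Threshold: power ≥ 0.80 is conventionally adequate.
Power ≈ 0.91 → the study is adequately powered (power ≥ 0.80).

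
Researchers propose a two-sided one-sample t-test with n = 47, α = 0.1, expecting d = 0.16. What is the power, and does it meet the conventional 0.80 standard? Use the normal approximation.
Power ≈ 0.29; the study is underpowered (power < 0.80)

Power calculation (one-sample t-test, normal approximation):
z_β = d · √n - z_{α/2}
z_β = 0.16 · √47 - 1.645
z_β = 0.16 · 6.856 - 1.645
z_β = -0.548

Power = Φ(z_β) = Φ(-0.548) ≈ 0.292

Effect size d = 0.16 is very small by Cohen's convention (0.2/0.5/0.8).

Threshold: power ≥ 0.80 is conventionally adequate.
Power ≈ 0.29 → the study is underpowered (power < 0.80).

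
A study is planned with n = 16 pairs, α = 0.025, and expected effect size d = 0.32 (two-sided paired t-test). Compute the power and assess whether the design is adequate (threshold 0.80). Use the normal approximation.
Power ≈ 0.17; the study is underpowered (power < 0.80)

Power calculation (paired t-test, normal approximation):
z_β = d · √n - z_{α/2}
z_β = 0.32 · √16 - 2.241
z_β = 0.32 · 4.000 - 2.241
z_β = -0.961

Power = Φ(z_β) = Φ(-0.961) ≈ 0.168

Effect size d = 0.32 is small by Cohen's convention (0.2/0.5/0.8).

Threshold: power ≥ 0.80 is conventionally adequate.
Power ≈ 0.17 → the study is underpowered (power < 0.80).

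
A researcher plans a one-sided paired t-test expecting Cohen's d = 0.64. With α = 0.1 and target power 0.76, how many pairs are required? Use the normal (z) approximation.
n = 10 pairs

Sample size formula (paired t-test, normal approximation):
n = ((z_α + z_β) / d)²

z_α = 1.282 (for α = 0.1, one-sided)
z_β = 0.706 (for power = 0.76)
d = 0.64

n = ((1.282 + 0.706) / 0.64)²
n = (3.106)²
n ≈ 9.65
Round up to the next whole number: n = 10 pairs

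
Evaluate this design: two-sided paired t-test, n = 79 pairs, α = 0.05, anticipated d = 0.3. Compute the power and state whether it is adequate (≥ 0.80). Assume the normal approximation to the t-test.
Power ≈ 0.76; the study is underpowered (power < 0.80)

Power calculation (paired t-test, normal approximation):
z_β = d · √n - z_{α/2}
z_β = 0.3 · √79 - 1.960
z_β = 0.3 · 8.888 - 1.960
z_β = 0.706

Power = Φ(z_β) = Φ(0.706) ≈ 0.760

Effect size d = 0.3 is small by Cohen's convention (0.2/0.5/0.8).

Threshold: power ≥ 0.80 is conventionally adequate.
Power ≈ 0.76 → the study is underpowered (power < 0.80).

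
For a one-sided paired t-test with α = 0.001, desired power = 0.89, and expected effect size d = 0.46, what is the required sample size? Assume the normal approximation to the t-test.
n = 89 pairs

Sample size formula (paired t-test, normal approximation):
n = ((z_α + z_β) / d)²

z_α = 3.090 (for α = 0.001, one-sided)
z_β = 1.227 (for power = 0.89)
d = 0.46

n = ((3.090 + 1.227) / 0.46)²
n = (9.385)²
n ≈ 88.08
Round up to the next whole number: n = 89 pairs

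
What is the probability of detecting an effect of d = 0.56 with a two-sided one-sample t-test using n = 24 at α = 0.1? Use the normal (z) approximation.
Power ≈ 0.86

Power calculation (one-sample t-test, normal approximation):
z_β = d · √n - z_{α/2}
z_β = 0.56 · √24 - 1.645
z_β = 0.56 · 4.899 - 1.645
z_β = 1.099

Power = Φ(z_β) = Φ(1.099) ≈ 0.864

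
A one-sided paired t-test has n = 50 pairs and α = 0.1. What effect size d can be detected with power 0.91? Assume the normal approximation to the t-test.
d ≈ 0.37

Minimum detectable effect (paired t-test, normal approximation):
d = (z_α + z_β) / √n
d = (1.282 + 1.341) / √50
d = 2.622 / 7.071
d ≈ 0.37

By Cohen's convention (0.2 small / 0.5 medium / 0.8 large): small effect.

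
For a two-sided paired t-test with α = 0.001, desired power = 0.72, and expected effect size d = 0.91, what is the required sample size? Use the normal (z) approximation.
n = 19 pairs

Sample size formula (paired t-test, normal approximation):
n = ((z_{α/2} + z_β) / d)²

z_{α/2} = 3.291 (for α = 0.001, two-sided)
z_β = 0.583 (for power = 0.72)
d = 0.91

n = ((3.291 + 0.583) / 0.91)²
n = (4.257)²
n ≈ 18.12
Round up to the next whole number: n = 19 pairs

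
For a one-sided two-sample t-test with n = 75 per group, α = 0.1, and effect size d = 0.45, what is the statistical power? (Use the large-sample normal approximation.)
Power ≈ 0.93

Power calculation (two-sample t-test, normal approximation):
z_β = d · √(n/2) - z_α
z_β = 0.45 · √(75/2) - 1.282
z_β = 0.45 · 6.124 - 1.282
z_β = 1.474

Power = Φ(z_β) = Φ(1.474) ≈ 0.930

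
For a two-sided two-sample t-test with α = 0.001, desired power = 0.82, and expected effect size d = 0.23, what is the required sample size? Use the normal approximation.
n = 669 per group

Sample size formula (two-sample t-test, normal approximation):
n = 2 · ((z_{α/2} + z_β) / d)²

z_{α/2} = 3.291 (for α = 0.001, two-sided)
z_β = 0.915 (for power = 0.82)
d = 0.23

n = 2 · ((3.291 + 0.915) / 0.23)²
n = 2 · (18.287)²
n ≈ 668.83
Round up to the next whole number: n = 669 per group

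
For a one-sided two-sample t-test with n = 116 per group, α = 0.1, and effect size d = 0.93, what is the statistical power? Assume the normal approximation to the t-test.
Power ≈ 1.00

Power calculation (two-sample t-test, normal approximation):
z_β = d · √(n/2) - z_α
z_β = 0.93 · √(116/2) - 1.282
z_β = 0.93 · 7.616 - 1.282
z_β = 5.801

Power = Φ(z_β) = Φ(5.801) ≈ 1.000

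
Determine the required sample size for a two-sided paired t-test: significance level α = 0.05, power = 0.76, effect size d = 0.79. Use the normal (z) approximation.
n = 12 pairs

Sample size formula (paired t-test, normal approximation):
n = ((z_{α/2} + z_β) / d)²

z_{α/2} = 1.960 (for α = 0.05, two-sided)
z_β = 0.706 (for power = 0.76)
d = 0.79

n = ((1.960 + 0.706) / 0.79)²
n = (3.375)²
n ≈ 11.39
Round up to the next whole number: n = 12 pairs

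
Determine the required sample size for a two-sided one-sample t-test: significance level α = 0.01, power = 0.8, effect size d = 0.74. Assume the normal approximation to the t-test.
n = 22

Sample size formula (one-sample t-test, normal approximation):
n = ((z_{α/2} + z_β) / d)²

z_{α/2} = 2.576 (for α = 0.01, two-sided)
z_β = 0.842 (for power = 0.8)
d = 0.74

n = ((2.576 + 0.842) / 0.74)²
n = (4.619)²
n ≈ 21.34
Round up to the next whole number: n = 22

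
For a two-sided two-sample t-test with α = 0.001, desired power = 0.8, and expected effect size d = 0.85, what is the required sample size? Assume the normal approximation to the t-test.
n = 48 per group

Sample size formula (two-sample t-test, normal approximation):
n = 2 · ((z_{α/2} + z_β) / d)²

z_{α/2} = 3.291 (for α = 0.001, two-sided)
z_β = 0.842 (for power = 0.8)
d = 0.85

n = 2 · ((3.291 + 0.842) / 0.85)²
n = 2 · (4.862)²
n ≈ 47.28
Round up to the next whole number: n = 48 per group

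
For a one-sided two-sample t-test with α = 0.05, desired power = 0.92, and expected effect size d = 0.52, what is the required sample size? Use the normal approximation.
n = 69 per group

Sample size formula (two-sample t-test, normal approximation):
n = 2 · ((z_α + z_β) / d)²

z_α = 1.645 (for α = 0.05, one-sided)
z_β = 1.405 (for power = 0.92)
d = 0.52

n = 2 · ((1.645 + 1.405) / 0.52)²
n = 2 · (5.865)²
n ≈ 68.80
Round up to the next whole number: n = 69 per group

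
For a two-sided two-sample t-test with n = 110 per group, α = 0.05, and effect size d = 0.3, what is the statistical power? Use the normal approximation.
Power ≈ 0.60

Power calculation (two-sample t-test, normal approximation):
z_β = d · √(n/2) - z_{α/2}
z_β = 0.3 · √(110/2) - 1.960
z_β = 0.3 · 7.416 - 1.960
z_β = 0.265

Power = Φ(z_β) = Φ(0.265) ≈ 0.604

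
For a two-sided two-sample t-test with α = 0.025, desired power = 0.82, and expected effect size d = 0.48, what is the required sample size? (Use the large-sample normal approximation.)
n = 87 per group

Sample size formula (two-sample t-test, normal approximation):
n = 2 · ((z_{α/2} + z_β) / d)²

z_{α/2} = 2.241 (for α = 0.025, two-sided)
z_β = 0.915 (for power = 0.82)
d = 0.48

n = 2 · ((2.241 + 0.915) / 0.48)²
n = 2 · (6.575)²
n ≈ 86.46
Round up to the next whole number: n = 87 per group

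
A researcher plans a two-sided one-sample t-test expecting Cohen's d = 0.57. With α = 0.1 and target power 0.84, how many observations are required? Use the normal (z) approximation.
n = 22

Sample size formula (one-sample t-test, normal approximation):
n = ((z_{α/2} + z_β) / d)²

z_{α/2} = 1.645 (for α = 0.1, two-sided)
z_β = 0.994 (for power = 0.84)
d = 0.57

n = ((1.645 + 0.994) / 0.57)²
n = (4.630)²
n ≈ 21.44
Round up to the next whole number: n = 22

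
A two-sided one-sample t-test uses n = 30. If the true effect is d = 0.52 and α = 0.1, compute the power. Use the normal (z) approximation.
Power ≈ 0.89

Power calculation (one-sample t-test, normal approximation):
z_β = d · √n - z_{α/2}
z_β = 0.52 · √30 - 1.645
z_β = 0.52 · 5.477 - 1.645
z_β = 1.203

Power = Φ(z_β) = Φ(1.203) ≈ 0.886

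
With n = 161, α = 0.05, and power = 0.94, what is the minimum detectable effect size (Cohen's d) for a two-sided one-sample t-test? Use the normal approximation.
d ≈ 0.28

Minimum detectable effect (one-sample t-test, normal approximation):
d = (z_{α/2} + z_β) / √n
d = (1.960 + 1.555) / √161
d = 3.515 / 12.689
d ≈ 0.28

By Cohen's convention (0.2 small / 0.5 medium / 0.8 large): small effect.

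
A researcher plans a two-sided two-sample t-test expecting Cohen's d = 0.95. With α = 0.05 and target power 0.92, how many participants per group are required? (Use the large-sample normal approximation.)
n = 26 per group

Sample size formula (two-sample t-test, normal approximation):
n = 2 · ((z_{α/2} + z_β) / d)²

z_{α/2} = 1.960 (for α = 0.05, two-sided)
z_β = 1.405 (for power = 0.92)
d = 0.95

n = 2 · ((1.960 + 1.405) / 0.95)²
n = 2 · (3.542)²
n ≈ 25.09
Round up to the next whole number: n = 26 per group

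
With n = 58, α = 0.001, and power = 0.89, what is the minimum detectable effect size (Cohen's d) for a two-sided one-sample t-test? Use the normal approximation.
d ≈ 0.59

Minimum detectable effect (one-sample t-test, normal approximation):
d = (z_{α/2} + z_β) / √n
d = (3.291 + 1.227) / √58
d = 4.517 / 7.616
d ≈ 0.59

By Cohen's convention (0.2 small / 0.5 medium / 0.8 large): medium effect.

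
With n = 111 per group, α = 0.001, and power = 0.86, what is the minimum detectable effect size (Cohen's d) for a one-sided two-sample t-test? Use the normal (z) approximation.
d ≈ 0.56

Minimum detectable effect (two-sample t-test, normal approximation):
d = (z_α + z_β) / √(n/2)
d = (3.090 + 1.080) / √(111/2)
d = 4.171 / 7.450
d ≈ 0.56

By Cohen's convention (0.2 small / 0.5 medium / 0.8 large): medium effect.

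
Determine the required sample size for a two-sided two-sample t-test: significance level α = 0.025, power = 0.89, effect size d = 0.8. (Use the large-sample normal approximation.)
n = 38 per group

Sample size formula (two-sample t-test, normal approximation):
n = 2 · ((z_{α/2} + z_β) / d)²

z_{α/2} = 2.241 (for α = 0.025, two-sided)
z_β = 1.227 (for power = 0.89)
d = 0.8

n = 2 · ((2.241 + 1.227) / 0.8)²
n = 2 · (4.335)²
n ≈ 37.58
Round up to the next whole number: n = 38 per group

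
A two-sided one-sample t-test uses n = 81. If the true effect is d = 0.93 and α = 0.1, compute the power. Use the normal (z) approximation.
Power ≈ 1.00

Power calculation (one-sample t-test, normal approximation):
z_β = d · √n - z_{α/2}
z_β = 0.93 · √81 - 1.645
z_β = 0.93 · 9.000 - 1.645
z_β = 6.725

Power = Φ(z_β) = Φ(6.725) ≈ 1.000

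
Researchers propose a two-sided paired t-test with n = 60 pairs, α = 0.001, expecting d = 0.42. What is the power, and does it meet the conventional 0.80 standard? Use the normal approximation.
Power ≈ 0.49; the study is underpowered (power < 0.80)

Power calculation (paired t-test, normal approximation):
z_β = d · √n - z_{α/2}
z_β = 0.42 · √60 - 3.291
z_β = 0.42 · 7.746 - 3.291
z_β = -0.037

Power = Φ(z_β) = Φ(-0.037) ≈ 0.485

Effect size d = 0.42 is small by Cohen's convention (0.2/0.5/0.8).

Threshold: power ≥ 0.80 is conventionally adequate.
Power ≈ 0.49 → the study is underpowered (power < 0.80).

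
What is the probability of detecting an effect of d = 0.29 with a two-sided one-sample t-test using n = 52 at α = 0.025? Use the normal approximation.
Power ≈ 0.44

Power calculation (one-sample t-test, normal approximation):
z_β = d · √n - z_{α/2}
z_β = 0.29 · √52 - 2.241
z_β = 0.29 · 7.211 - 2.241
z_β = -0.150

Power = Φ(z_β) = Φ(-0.150) ≈ 0.440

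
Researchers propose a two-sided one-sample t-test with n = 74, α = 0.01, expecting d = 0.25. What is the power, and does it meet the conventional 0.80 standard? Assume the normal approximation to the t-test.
Power ≈ 0.34; the study is underpowered (power < 0.80)

Power calculation (one-sample t-test, normal approximation):
z_β = d · √n - z_{α/2}
z_β = 0.25 · √74 - 2.576
z_β = 0.25 · 8.602 - 2.576
z_β = -0.425

Power = Φ(z_β) = Φ(-0.425) ≈ 0.335

Effect size d = 0.25 is small by Cohen's convention (0.2/0.5/0.8).

Threshold: power ≥ 0.80 is conventionally adequate.
Power ≈ 0.34 → the study is underpowered (power < 0.80).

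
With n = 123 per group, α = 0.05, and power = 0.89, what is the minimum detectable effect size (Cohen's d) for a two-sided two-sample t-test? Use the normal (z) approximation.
d ≈ 0.41

Minimum detectable effect (two-sample t-test, normal approximation):
d = (z_{α/2} + z_β) / √(n/2)
d = (1.960 + 1.227) / √(123/2)
d = 3.186 / 7.842
d ≈ 0.41

By Cohen's convention (0.2 small / 0.5 medium / 0.8 large): small effect.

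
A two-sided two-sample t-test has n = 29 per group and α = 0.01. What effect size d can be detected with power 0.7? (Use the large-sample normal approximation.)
d ≈ 0.81

Minimum detectable effect (two-sample t-test, normal approximation):
d = (z_{α/2} + z_β) / √(n/2)
d = (2.576 + 0.524) / √(29/2)
d = 3.100 / 3.808
d ≈ 0.81

By Cohen's convention (0.2 small / 0.5 medium / 0.8 large): large effect.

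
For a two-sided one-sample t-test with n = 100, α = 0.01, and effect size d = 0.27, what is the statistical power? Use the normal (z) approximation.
Power ≈ 0.55

Power calculation (one-sample t-test, normal approximation):
z_β = d · √n - z_{α/2}
z_β = 0.27 · √100 - 2.576
z_β = 0.27 · 10.000 - 2.576
z_β = 0.124

Power = Φ(z_β) = Φ(0.124) ≈ 0.549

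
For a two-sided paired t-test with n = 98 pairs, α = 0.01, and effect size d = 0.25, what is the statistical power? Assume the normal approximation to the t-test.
Power ≈ 0.46

Power calculation (paired t-test, normal approximation):
z_β = d · √n - z_{α/2}
z_β = 0.25 · √98 - 2.576
z_β = 0.25 · 9.899 - 2.576
z_β = -0.101

Power = Φ(z_β) = Φ(-0.101) ≈ 0.460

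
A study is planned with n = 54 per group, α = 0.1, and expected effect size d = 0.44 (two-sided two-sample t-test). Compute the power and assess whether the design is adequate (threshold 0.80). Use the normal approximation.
Power ≈ 0.74; the study is underpowered (power < 0.80)

Power calculation (two-sample t-test, normal approximation):
z_β = d · √(n/2) - z_{α/2}
z_β = 0.44 · √(54/2) - 1.645
z_β = 0.44 · 5.196 - 1.645
z_β = 0.641

Power = Φ(z_β) = Φ(0.641) ≈ 0.739

Effect size d = 0.44 is small by Cohen's convention (0.2/0.5/0.8).

Threshold: power ≥ 0.80 is conventionally adequate.
Power ≈ 0.74 → the study is underpowered (power < 0.80).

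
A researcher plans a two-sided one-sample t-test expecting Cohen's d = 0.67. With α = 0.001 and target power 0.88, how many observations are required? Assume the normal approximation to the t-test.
n = 45

Sample size formula (one-sample t-test, normal approximation):
n = ((z_{α/2} + z_β) / d)²

z_{α/2} = 3.291 (for α = 0.001, two-sided)
z_β = 1.175 (for power = 0.88)
d = 0.67

n = ((3.291 + 1.175) / 0.67)²
n = (6.666)²
n ≈ 44.44
Round up to the next whole number: n = 45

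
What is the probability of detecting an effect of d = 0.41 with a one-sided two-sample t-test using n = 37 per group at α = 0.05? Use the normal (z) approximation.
Power ≈ 0.55

Power calculation (two-sample t-test, normal approximation):
z_β = d · √(n/2) - z_α
z_β = 0.41 · √(37/2) - 1.645
z_β = 0.41 · 4.301 - 1.645
z_β = 0.119

Power = Φ(z_β) = Φ(0.119) ≈ 0.547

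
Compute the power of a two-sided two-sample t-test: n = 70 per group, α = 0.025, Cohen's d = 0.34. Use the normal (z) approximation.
Power ≈ 0.41

Power calculation (two-sample t-test, normal approximation):
z_β = d · √(n/2) - z_{α/2}
z_β = 0.34 · √(70/2) - 2.241
z_β = 0.34 · 5.916 - 2.241
z_β = -0.230

Power = Φ(z_β) = Φ(-0.230) ≈ 0.409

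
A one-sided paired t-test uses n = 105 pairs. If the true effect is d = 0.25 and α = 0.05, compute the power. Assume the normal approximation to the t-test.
Power ≈ 0.82

Power calculation (paired t-test, normal approximation):
z_β = d · √n - z_α
z_β = 0.25 · √105 - 1.645
z_β = 0.25 · 10.247 - 1.645
z_β = 0.917

Power = Φ(z_β) = Φ(0.917) ≈ 0.820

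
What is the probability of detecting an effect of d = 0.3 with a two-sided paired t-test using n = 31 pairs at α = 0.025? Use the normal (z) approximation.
Power ≈ 0.28

Power calculation (paired t-test, normal approximation):
z_β = d · √n - z_{α/2}
z_β = 0.3 · √31 - 2.241
z_β = 0.3 · 5.568 - 2.241
z_β = -0.571

Power = Φ(z_β) = Φ(-0.571) ≈ 0.284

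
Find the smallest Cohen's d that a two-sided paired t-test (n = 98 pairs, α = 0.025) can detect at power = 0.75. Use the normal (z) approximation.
d ≈ 0.29

Minimum detectable effect (paired t-test, normal approximation):
d = (z_{α/2} + z_β) / √n
d = (2.241 + 0.674) / √98
d = 2.916 / 9.899
d ≈ 0.29

By Cohen's convention (0.2 small / 0.5 medium / 0.8 large): small effect.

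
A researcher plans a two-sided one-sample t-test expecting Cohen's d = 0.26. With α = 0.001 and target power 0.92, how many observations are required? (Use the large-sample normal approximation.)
n = 327

Sample size formula (one-sample t-test, normal approximation):
n = ((z_{α/2} + z_β) / d)²

z_{α/2} = 3.291 (for α = 0.001, two-sided)
z_β = 1.405 (for power = 0.92)
d = 0.26

n = ((3.291 + 1.405) / 0.26)²
n = (18.062)²
n ≈ 326.24
Round up to the next whole number: n = 327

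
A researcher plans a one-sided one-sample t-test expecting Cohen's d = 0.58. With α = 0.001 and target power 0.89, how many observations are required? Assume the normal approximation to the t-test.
n = 56

Sample size formula (one-sample t-test, normal approximation):
n = ((z_α + z_β) / d)²

z_α = 3.090 (for α = 0.001, one-sided)
z_β = 1.227 (for power = 0.89)
d = 0.58

n = ((3.090 + 1.227) / 0.58)²
n = (7.443)²
n ≈ 55.40
Round up to the next whole number: n = 56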